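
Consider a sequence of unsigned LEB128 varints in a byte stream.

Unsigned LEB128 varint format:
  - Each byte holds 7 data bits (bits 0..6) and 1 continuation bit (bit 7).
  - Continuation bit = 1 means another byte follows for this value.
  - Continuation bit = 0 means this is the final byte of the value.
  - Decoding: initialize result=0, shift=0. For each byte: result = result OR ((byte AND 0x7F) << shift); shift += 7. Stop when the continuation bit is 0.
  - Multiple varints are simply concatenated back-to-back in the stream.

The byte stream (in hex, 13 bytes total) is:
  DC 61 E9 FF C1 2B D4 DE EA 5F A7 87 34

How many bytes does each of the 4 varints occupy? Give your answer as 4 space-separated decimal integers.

  byte[0]=0xDC cont=1 payload=0x5C=92: acc |= 92<<0 -> acc=92 shift=7
  byte[1]=0x61 cont=0 payload=0x61=97: acc |= 97<<7 -> acc=12508 shift=14 [end]
Varint 1: bytes[0:2] = DC 61 -> value 12508 (2 byte(s))
  byte[2]=0xE9 cont=1 payload=0x69=105: acc |= 105<<0 -> acc=105 shift=7
  byte[3]=0xFF cont=1 payload=0x7F=127: acc |= 127<<7 -> acc=16361 shift=14
  byte[4]=0xC1 cont=1 payload=0x41=65: acc |= 65<<14 -> acc=1081321 shift=21
  byte[5]=0x2B cont=0 payload=0x2B=43: acc |= 43<<21 -> acc=91258857 shift=28 [end]
Varint 2: bytes[2:6] = E9 FF C1 2B -> value 91258857 (4 byte(s))
  byte[6]=0xD4 cont=1 payload=0x54=84: acc |= 84<<0 -> acc=84 shift=7
  byte[7]=0xDE cont=1 payload=0x5E=94: acc |= 94<<7 -> acc=12116 shift=14
  byte[8]=0xEA cont=1 payload=0x6A=106: acc |= 106<<14 -> acc=1748820 shift=21
  byte[9]=0x5F cont=0 payload=0x5F=95: acc |= 95<<21 -> acc=200978260 shift=28 [end]
Varint 3: bytes[6:10] = D4 DE EA 5F -> value 200978260 (4 byte(s))
  byte[10]=0xA7 cont=1 payload=0x27=39: acc |= 39<<0 -> acc=39 shift=7
  byte[11]=0x87 cont=1 payload=0x07=7: acc |= 7<<7 -> acc=935 shift=14
  byte[12]=0x34 cont=0 payload=0x34=52: acc |= 52<<14 -> acc=852903 shift=21 [end]
Varint 4: bytes[10:13] = A7 87 34 -> value 852903 (3 byte(s))

Answer: 2 4 4 3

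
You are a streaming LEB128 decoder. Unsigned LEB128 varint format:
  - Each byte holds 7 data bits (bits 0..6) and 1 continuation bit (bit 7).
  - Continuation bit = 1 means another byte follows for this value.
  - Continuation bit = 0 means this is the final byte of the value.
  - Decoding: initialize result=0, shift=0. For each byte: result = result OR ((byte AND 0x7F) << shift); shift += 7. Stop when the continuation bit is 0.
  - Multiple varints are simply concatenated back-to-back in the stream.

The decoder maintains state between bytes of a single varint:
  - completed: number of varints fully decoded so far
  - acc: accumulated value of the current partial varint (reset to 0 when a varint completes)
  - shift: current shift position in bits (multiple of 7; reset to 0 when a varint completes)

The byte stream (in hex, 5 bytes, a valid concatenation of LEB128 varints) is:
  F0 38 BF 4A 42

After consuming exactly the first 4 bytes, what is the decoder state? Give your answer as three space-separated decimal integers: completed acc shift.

byte[0]=0xF0 cont=1 payload=0x70: acc |= 112<<0 -> completed=0 acc=112 shift=7
byte[1]=0x38 cont=0 payload=0x38: varint #1 complete (value=7280); reset -> completed=1 acc=0 shift=0
byte[2]=0xBF cont=1 payload=0x3F: acc |= 63<<0 -> completed=1 acc=63 shift=7
byte[3]=0x4A cont=0 payload=0x4A: varint #2 complete (value=9535); reset -> completed=2 acc=0 shift=0

Answer: 2 0 0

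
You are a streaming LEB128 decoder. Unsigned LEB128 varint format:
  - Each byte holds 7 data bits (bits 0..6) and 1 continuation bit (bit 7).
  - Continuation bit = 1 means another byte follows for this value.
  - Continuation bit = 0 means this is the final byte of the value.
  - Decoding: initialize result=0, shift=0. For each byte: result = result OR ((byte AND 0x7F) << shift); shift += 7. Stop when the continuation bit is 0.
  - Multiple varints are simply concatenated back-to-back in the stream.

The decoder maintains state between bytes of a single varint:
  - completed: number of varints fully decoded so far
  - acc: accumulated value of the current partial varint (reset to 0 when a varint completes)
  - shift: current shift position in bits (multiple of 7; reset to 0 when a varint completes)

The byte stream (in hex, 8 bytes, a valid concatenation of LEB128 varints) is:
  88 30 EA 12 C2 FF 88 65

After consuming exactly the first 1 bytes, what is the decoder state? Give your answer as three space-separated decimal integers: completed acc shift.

Answer: 0 8 7

Derivation:
byte[0]=0x88 cont=1 payload=0x08: acc |= 8<<0 -> completed=0 acc=8 shift=7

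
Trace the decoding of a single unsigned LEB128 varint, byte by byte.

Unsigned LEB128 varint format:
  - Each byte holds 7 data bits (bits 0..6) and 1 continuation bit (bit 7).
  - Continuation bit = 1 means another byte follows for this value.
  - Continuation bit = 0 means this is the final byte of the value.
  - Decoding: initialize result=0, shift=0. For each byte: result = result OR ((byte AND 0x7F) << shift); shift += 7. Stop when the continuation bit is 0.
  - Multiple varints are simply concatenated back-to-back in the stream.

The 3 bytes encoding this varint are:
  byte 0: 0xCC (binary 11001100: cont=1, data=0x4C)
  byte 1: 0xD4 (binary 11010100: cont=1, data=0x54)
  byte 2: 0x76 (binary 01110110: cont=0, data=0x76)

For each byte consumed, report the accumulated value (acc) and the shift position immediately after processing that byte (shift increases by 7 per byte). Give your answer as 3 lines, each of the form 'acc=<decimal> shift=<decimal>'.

byte 0=0xCC: payload=0x4C=76, contrib = 76<<0 = 76; acc -> 76, shift -> 7
byte 1=0xD4: payload=0x54=84, contrib = 84<<7 = 10752; acc -> 10828, shift -> 14
byte 2=0x76: payload=0x76=118, contrib = 118<<14 = 1933312; acc -> 1944140, shift -> 21

Answer: acc=76 shift=7
acc=10828 shift=14
acc=1944140 shift=21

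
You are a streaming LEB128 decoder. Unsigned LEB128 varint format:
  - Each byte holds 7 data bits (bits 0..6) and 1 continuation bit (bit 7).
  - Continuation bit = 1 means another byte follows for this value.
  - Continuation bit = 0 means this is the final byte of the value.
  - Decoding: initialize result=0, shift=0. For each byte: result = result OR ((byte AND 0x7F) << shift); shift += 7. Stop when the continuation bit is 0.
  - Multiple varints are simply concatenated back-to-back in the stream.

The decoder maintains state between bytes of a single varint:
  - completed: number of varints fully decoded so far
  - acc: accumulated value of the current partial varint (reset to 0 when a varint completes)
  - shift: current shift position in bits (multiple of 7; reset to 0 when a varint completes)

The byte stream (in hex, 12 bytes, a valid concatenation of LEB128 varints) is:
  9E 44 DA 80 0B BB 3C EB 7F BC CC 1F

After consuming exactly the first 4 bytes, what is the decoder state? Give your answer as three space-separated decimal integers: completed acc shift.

byte[0]=0x9E cont=1 payload=0x1E: acc |= 30<<0 -> completed=0 acc=30 shift=7
byte[1]=0x44 cont=0 payload=0x44: varint #1 complete (value=8734); reset -> completed=1 acc=0 shift=0
byte[2]=0xDA cont=1 payload=0x5A: acc |= 90<<0 -> completed=1 acc=90 shift=7
byte[3]=0x80 cont=1 payload=0x00: acc |= 0<<7 -> completed=1 acc=90 shift=14

Answer: 1 90 14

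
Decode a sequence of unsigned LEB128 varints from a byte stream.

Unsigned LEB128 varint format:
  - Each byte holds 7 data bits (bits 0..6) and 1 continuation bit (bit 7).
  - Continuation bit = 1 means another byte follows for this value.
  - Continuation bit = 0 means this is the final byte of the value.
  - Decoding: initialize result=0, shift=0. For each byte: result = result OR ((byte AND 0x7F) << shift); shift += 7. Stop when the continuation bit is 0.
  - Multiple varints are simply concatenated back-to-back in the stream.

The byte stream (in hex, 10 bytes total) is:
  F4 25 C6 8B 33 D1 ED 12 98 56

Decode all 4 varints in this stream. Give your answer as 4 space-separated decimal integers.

  byte[0]=0xF4 cont=1 payload=0x74=116: acc |= 116<<0 -> acc=116 shift=7
  byte[1]=0x25 cont=0 payload=0x25=37: acc |= 37<<7 -> acc=4852 shift=14 [end]
Varint 1: bytes[0:2] = F4 25 -> value 4852 (2 byte(s))
  byte[2]=0xC6 cont=1 payload=0x46=70: acc |= 70<<0 -> acc=70 shift=7
  byte[3]=0x8B cont=1 payload=0x0B=11: acc |= 11<<7 -> acc=1478 shift=14
  byte[4]=0x33 cont=0 payload=0x33=51: acc |= 51<<14 -> acc=837062 shift=21 [end]
Varint 2: bytes[2:5] = C6 8B 33 -> value 837062 (3 byte(s))
  byte[5]=0xD1 cont=1 payload=0x51=81: acc |= 81<<0 -> acc=81 shift=7
  byte[6]=0xED cont=1 payload=0x6D=109: acc |= 109<<7 -> acc=14033 shift=14
  byte[7]=0x12 cont=0 payload=0x12=18: acc |= 18<<14 -> acc=308945 shift=21 [end]
Varint 3: bytes[5:8] = D1 ED 12 -> value 308945 (3 byte(s))
  byte[8]=0x98 cont=1 payload=0x18=24: acc |= 24<<0 -> acc=24 shift=7
  byte[9]=0x56 cont=0 payload=0x56=86: acc |= 86<<7 -> acc=11032 shift=14 [end]
Varint 4: bytes[8:10] = 98 56 -> value 11032 (2 byte(s))

Answer: 4852 837062 308945 11032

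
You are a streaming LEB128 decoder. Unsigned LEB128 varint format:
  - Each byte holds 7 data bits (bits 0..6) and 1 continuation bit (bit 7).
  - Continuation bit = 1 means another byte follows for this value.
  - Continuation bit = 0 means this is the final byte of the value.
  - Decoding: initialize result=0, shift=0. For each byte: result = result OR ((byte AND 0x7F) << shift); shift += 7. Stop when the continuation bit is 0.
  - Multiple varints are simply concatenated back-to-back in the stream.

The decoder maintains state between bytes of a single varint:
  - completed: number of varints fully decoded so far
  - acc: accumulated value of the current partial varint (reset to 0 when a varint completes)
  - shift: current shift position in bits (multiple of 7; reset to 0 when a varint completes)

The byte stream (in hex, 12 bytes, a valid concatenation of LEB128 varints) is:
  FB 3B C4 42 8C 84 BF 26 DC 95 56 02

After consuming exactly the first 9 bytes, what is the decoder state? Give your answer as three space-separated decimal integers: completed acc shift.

byte[0]=0xFB cont=1 payload=0x7B: acc |= 123<<0 -> completed=0 acc=123 shift=7
byte[1]=0x3B cont=0 payload=0x3B: varint #1 complete (value=7675); reset -> completed=1 acc=0 shift=0
byte[2]=0xC4 cont=1 payload=0x44: acc |= 68<<0 -> completed=1 acc=68 shift=7
byte[3]=0x42 cont=0 payload=0x42: varint #2 complete (value=8516); reset -> completed=2 acc=0 shift=0
byte[4]=0x8C cont=1 payload=0x0C: acc |= 12<<0 -> completed=2 acc=12 shift=7
byte[5]=0x84 cont=1 payload=0x04: acc |= 4<<7 -> completed=2 acc=524 shift=14
byte[6]=0xBF cont=1 payload=0x3F: acc |= 63<<14 -> completed=2 acc=1032716 shift=21
byte[7]=0x26 cont=0 payload=0x26: varint #3 complete (value=80724492); reset -> completed=3 acc=0 shift=0
byte[8]=0xDC cont=1 payload=0x5C: acc |= 92<<0 -> completed=3 acc=92 shift=7

Answer: 3 92 7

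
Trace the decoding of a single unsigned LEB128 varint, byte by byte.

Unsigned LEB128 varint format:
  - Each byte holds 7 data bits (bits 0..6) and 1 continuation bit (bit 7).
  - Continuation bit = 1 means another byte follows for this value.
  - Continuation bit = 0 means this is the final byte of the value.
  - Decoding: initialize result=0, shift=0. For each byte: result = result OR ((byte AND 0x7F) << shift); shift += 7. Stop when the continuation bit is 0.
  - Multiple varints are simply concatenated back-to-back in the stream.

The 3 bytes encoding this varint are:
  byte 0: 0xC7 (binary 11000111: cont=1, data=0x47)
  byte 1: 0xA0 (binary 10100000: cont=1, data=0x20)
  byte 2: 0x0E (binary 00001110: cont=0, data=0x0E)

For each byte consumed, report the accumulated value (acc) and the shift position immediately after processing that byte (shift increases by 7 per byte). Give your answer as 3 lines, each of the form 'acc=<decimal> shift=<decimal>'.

byte 0=0xC7: payload=0x47=71, contrib = 71<<0 = 71; acc -> 71, shift -> 7
byte 1=0xA0: payload=0x20=32, contrib = 32<<7 = 4096; acc -> 4167, shift -> 14
byte 2=0x0E: payload=0x0E=14, contrib = 14<<14 = 229376; acc -> 233543, shift -> 21

Answer: acc=71 shift=7
acc=4167 shift=14
acc=233543 shift=21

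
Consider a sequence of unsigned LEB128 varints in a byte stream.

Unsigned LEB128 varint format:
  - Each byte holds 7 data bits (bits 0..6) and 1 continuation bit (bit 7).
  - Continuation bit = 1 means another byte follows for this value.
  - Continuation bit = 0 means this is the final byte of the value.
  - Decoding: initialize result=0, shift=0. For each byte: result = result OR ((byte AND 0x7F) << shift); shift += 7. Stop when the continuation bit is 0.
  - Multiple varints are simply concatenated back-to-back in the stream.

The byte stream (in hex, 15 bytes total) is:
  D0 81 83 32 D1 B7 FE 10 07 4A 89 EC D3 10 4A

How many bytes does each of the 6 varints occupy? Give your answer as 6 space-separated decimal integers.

  byte[0]=0xD0 cont=1 payload=0x50=80: acc |= 80<<0 -> acc=80 shift=7
  byte[1]=0x81 cont=1 payload=0x01=1: acc |= 1<<7 -> acc=208 shift=14
  byte[2]=0x83 cont=1 payload=0x03=3: acc |= 3<<14 -> acc=49360 shift=21
  byte[3]=0x32 cont=0 payload=0x32=50: acc |= 50<<21 -> acc=104906960 shift=28 [end]
Varint 1: bytes[0:4] = D0 81 83 32 -> value 104906960 (4 byte(s))
  byte[4]=0xD1 cont=1 payload=0x51=81: acc |= 81<<0 -> acc=81 shift=7
  byte[5]=0xB7 cont=1 payload=0x37=55: acc |= 55<<7 -> acc=7121 shift=14
  byte[6]=0xFE cont=1 payload=0x7E=126: acc |= 126<<14 -> acc=2071505 shift=21
  byte[7]=0x10 cont=0 payload=0x10=16: acc |= 16<<21 -> acc=35625937 shift=28 [end]
Varint 2: bytes[4:8] = D1 B7 FE 10 -> value 35625937 (4 byte(s))
  byte[8]=0x07 cont=0 payload=0x07=7: acc |= 7<<0 -> acc=7 shift=7 [end]
Varint 3: bytes[8:9] = 07 -> value 7 (1 byte(s))
  byte[9]=0x4A cont=0 payload=0x4A=74: acc |= 74<<0 -> acc=74 shift=7 [end]
Varint 4: bytes[9:10] = 4A -> value 74 (1 byte(s))
  byte[10]=0x89 cont=1 payload=0x09=9: acc |= 9<<0 -> acc=9 shift=7
  byte[11]=0xEC cont=1 payload=0x6C=108: acc |= 108<<7 -> acc=13833 shift=14
  byte[12]=0xD3 cont=1 payload=0x53=83: acc |= 83<<14 -> acc=1373705 shift=21
  byte[13]=0x10 cont=0 payload=0x10=16: acc |= 16<<21 -> acc=34928137 shift=28 [end]
Varint 5: bytes[10:14] = 89 EC D3 10 -> value 34928137 (4 byte(s))
  byte[14]=0x4A cont=0 payload=0x4A=74: acc |= 74<<0 -> acc=74 shift=7 [end]
Varint 6: bytes[14:15] = 4A -> value 74 (1 byte(s))

Answer: 4 4 1 1 4 1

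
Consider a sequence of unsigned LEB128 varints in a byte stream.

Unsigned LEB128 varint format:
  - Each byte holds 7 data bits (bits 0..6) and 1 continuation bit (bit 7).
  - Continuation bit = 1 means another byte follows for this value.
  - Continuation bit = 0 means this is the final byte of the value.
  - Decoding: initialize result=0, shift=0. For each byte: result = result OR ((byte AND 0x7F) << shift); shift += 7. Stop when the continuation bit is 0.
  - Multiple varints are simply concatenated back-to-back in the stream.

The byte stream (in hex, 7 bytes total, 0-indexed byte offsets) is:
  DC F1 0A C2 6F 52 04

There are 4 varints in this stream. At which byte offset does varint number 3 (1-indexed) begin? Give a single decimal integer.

  byte[0]=0xDC cont=1 payload=0x5C=92: acc |= 92<<0 -> acc=92 shift=7
  byte[1]=0xF1 cont=1 payload=0x71=113: acc |= 113<<7 -> acc=14556 shift=14
  byte[2]=0x0A cont=0 payload=0x0A=10: acc |= 10<<14 -> acc=178396 shift=21 [end]
Varint 1: bytes[0:3] = DC F1 0A -> value 178396 (3 byte(s))
  byte[3]=0xC2 cont=1 payload=0x42=66: acc |= 66<<0 -> acc=66 shift=7
  byte[4]=0x6F cont=0 payload=0x6F=111: acc |= 111<<7 -> acc=14274 shift=14 [end]
Varint 2: bytes[3:5] = C2 6F -> value 14274 (2 byte(s))
  byte[5]=0x52 cont=0 payload=0x52=82: acc |= 82<<0 -> acc=82 shift=7 [end]
Varint 3: bytes[5:6] = 52 -> value 82 (1 byte(s))
  byte[6]=0x04 cont=0 payload=0x04=4: acc |= 4<<0 -> acc=4 shift=7 [end]
Varint 4: bytes[6:7] = 04 -> value 4 (1 byte(s))

Answer: 5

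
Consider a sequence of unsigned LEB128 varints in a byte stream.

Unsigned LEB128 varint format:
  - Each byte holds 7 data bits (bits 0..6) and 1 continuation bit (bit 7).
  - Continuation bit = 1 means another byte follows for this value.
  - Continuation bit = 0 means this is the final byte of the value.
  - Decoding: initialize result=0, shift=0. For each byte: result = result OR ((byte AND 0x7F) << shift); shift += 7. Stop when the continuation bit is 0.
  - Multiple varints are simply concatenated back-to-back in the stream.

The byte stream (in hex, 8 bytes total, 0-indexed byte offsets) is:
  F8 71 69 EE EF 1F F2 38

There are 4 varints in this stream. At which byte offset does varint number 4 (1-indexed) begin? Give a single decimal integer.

  byte[0]=0xF8 cont=1 payload=0x78=120: acc |= 120<<0 -> acc=120 shift=7
  byte[1]=0x71 cont=0 payload=0x71=113: acc |= 113<<7 -> acc=14584 shift=14 [end]
Varint 1: bytes[0:2] = F8 71 -> value 14584 (2 byte(s))
  byte[2]=0x69 cont=0 payload=0x69=105: acc |= 105<<0 -> acc=105 shift=7 [end]
Varint 2: bytes[2:3] = 69 -> value 105 (1 byte(s))
  byte[3]=0xEE cont=1 payload=0x6E=110: acc |= 110<<0 -> acc=110 shift=7
  byte[4]=0xEF cont=1 payload=0x6F=111: acc |= 111<<7 -> acc=14318 shift=14
  byte[5]=0x1F cont=0 payload=0x1F=31: acc |= 31<<14 -> acc=522222 shift=21 [end]
Varint 3: bytes[3:6] = EE EF 1F -> value 522222 (3 byte(s))
  byte[6]=0xF2 cont=1 payload=0x72=114: acc |= 114<<0 -> acc=114 shift=7
  byte[7]=0x38 cont=0 payload=0x38=56: acc |= 56<<7 -> acc=7282 shift=14 [end]
Varint 4: bytes[6:8] = F2 38 -> value 7282 (2 byte(s))

Answer: 6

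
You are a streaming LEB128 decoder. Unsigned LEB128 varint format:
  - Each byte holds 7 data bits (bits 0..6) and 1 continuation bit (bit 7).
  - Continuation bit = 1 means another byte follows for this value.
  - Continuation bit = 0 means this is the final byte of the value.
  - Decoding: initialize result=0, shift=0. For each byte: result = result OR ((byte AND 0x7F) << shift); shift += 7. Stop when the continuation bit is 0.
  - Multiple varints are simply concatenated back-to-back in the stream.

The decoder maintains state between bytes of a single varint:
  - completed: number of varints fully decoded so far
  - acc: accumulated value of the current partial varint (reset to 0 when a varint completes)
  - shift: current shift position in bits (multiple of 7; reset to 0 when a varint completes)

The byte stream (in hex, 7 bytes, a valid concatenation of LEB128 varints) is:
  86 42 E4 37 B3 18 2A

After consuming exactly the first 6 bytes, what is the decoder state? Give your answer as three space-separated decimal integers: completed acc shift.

Answer: 3 0 0

Derivation:
byte[0]=0x86 cont=1 payload=0x06: acc |= 6<<0 -> completed=0 acc=6 shift=7
byte[1]=0x42 cont=0 payload=0x42: varint #1 complete (value=8454); reset -> completed=1 acc=0 shift=0
byte[2]=0xE4 cont=1 payload=0x64: acc |= 100<<0 -> completed=1 acc=100 shift=7
byte[3]=0x37 cont=0 payload=0x37: varint #2 complete (value=7140); reset -> completed=2 acc=0 shift=0
byte[4]=0xB3 cont=1 payload=0x33: acc |= 51<<0 -> completed=2 acc=51 shift=7
byte[5]=0x18 cont=0 payload=0x18: varint #3 complete (value=3123); reset -> completed=3 acc=0 shift=0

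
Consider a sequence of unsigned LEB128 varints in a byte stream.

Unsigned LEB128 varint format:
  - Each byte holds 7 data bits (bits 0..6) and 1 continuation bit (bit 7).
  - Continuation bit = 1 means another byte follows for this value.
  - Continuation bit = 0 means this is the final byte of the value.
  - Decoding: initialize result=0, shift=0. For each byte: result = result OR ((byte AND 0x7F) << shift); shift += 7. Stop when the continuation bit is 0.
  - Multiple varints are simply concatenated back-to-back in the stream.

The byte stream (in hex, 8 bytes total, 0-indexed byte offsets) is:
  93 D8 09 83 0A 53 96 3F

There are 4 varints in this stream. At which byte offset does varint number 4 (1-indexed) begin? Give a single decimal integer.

Answer: 6

Derivation:
  byte[0]=0x93 cont=1 payload=0x13=19: acc |= 19<<0 -> acc=19 shift=7
  byte[1]=0xD8 cont=1 payload=0x58=88: acc |= 88<<7 -> acc=11283 shift=14
  byte[2]=0x09 cont=0 payload=0x09=9: acc |= 9<<14 -> acc=158739 shift=21 [end]
Varint 1: bytes[0:3] = 93 D8 09 -> value 158739 (3 byte(s))
  byte[3]=0x83 cont=1 payload=0x03=3: acc |= 3<<0 -> acc=3 shift=7
  byte[4]=0x0A cont=0 payload=0x0A=10: acc |= 10<<7 -> acc=1283 shift=14 [end]
Varint 2: bytes[3:5] = 83 0A -> value 1283 (2 byte(s))
  byte[5]=0x53 cont=0 payload=0x53=83: acc |= 83<<0 -> acc=83 shift=7 [end]
Varint 3: bytes[5:6] = 53 -> value 83 (1 byte(s))
  byte[6]=0x96 cont=1 payload=0x16=22: acc |= 22<<0 -> acc=22 shift=7
  byte[7]=0x3F cont=0 payload=0x3F=63: acc |= 63<<7 -> acc=8086 shift=14 [end]
Varint 4: bytes[6:8] = 96 3F -> value 8086 (2 byte(s))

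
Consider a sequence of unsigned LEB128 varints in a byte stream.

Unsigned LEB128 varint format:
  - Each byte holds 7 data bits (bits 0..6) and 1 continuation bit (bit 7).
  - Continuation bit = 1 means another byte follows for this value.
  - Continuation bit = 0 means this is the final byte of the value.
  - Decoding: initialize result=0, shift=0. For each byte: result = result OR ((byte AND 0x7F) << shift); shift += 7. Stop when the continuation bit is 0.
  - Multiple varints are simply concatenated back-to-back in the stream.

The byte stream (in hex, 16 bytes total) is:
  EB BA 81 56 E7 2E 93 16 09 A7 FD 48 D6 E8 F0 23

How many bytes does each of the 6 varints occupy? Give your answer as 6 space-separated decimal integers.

  byte[0]=0xEB cont=1 payload=0x6B=107: acc |= 107<<0 -> acc=107 shift=7
  byte[1]=0xBA cont=1 payload=0x3A=58: acc |= 58<<7 -> acc=7531 shift=14
  byte[2]=0x81 cont=1 payload=0x01=1: acc |= 1<<14 -> acc=23915 shift=21
  byte[3]=0x56 cont=0 payload=0x56=86: acc |= 86<<21 -> acc=180378987 shift=28 [end]
Varint 1: bytes[0:4] = EB BA 81 56 -> value 180378987 (4 byte(s))
  byte[4]=0xE7 cont=1 payload=0x67=103: acc |= 103<<0 -> acc=103 shift=7
  byte[5]=0x2E cont=0 payload=0x2E=46: acc |= 46<<7 -> acc=5991 shift=14 [end]
Varint 2: bytes[4:6] = E7 2E -> value 5991 (2 byte(s))
  byte[6]=0x93 cont=1 payload=0x13=19: acc |= 19<<0 -> acc=19 shift=7
  byte[7]=0x16 cont=0 payload=0x16=22: acc |= 22<<7 -> acc=2835 shift=14 [end]
Varint 3: bytes[6:8] = 93 16 -> value 2835 (2 byte(s))
  byte[8]=0x09 cont=0 payload=0x09=9: acc |= 9<<0 -> acc=9 shift=7 [end]
Varint 4: bytes[8:9] = 09 -> value 9 (1 byte(s))
  byte[9]=0xA7 cont=1 payload=0x27=39: acc |= 39<<0 -> acc=39 shift=7
  byte[10]=0xFD cont=1 payload=0x7D=125: acc |= 125<<7 -> acc=16039 shift=14
  byte[11]=0x48 cont=0 payload=0x48=72: acc |= 72<<14 -> acc=1195687 shift=21 [end]
Varint 5: bytes[9:12] = A7 FD 48 -> value 1195687 (3 byte(s))
  byte[12]=0xD6 cont=1 payload=0x56=86: acc |= 86<<0 -> acc=86 shift=7
  byte[13]=0xE8 cont=1 payload=0x68=104: acc |= 104<<7 -> acc=13398 shift=14
  byte[14]=0xF0 cont=1 payload=0x70=112: acc |= 112<<14 -> acc=1848406 shift=21
  byte[15]=0x23 cont=0 payload=0x23=35: acc |= 35<<21 -> acc=75248726 shift=28 [end]
Varint 6: bytes[12:16] = D6 E8 F0 23 -> value 75248726 (4 byte(s))

Answer: 4 2 2 1 3 4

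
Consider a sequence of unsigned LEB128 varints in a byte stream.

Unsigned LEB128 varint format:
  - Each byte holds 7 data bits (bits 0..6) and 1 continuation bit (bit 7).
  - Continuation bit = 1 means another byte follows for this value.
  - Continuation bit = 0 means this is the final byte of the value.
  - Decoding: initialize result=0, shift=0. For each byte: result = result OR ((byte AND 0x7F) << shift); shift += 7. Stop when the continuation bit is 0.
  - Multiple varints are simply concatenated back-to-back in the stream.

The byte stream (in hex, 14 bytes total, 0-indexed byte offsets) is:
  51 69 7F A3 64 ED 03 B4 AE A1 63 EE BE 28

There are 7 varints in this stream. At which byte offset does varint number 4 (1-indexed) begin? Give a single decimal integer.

  byte[0]=0x51 cont=0 payload=0x51=81: acc |= 81<<0 -> acc=81 shift=7 [end]
Varint 1: bytes[0:1] = 51 -> value 81 (1 byte(s))
  byte[1]=0x69 cont=0 payload=0x69=105: acc |= 105<<0 -> acc=105 shift=7 [end]
Varint 2: bytes[1:2] = 69 -> value 105 (1 byte(s))
  byte[2]=0x7F cont=0 payload=0x7F=127: acc |= 127<<0 -> acc=127 shift=7 [end]
Varint 3: bytes[2:3] = 7F -> value 127 (1 byte(s))
  byte[3]=0xA3 cont=1 payload=0x23=35: acc |= 35<<0 -> acc=35 shift=7
  byte[4]=0x64 cont=0 payload=0x64=100: acc |= 100<<7 -> acc=12835 shift=14 [end]
Varint 4: bytes[3:5] = A3 64 -> value 12835 (2 byte(s))
  byte[5]=0xED cont=1 payload=0x6D=109: acc |= 109<<0 -> acc=109 shift=7
  byte[6]=0x03 cont=0 payload=0x03=3: acc |= 3<<7 -> acc=493 shift=14 [end]
Varint 5: bytes[5:7] = ED 03 -> value 493 (2 byte(s))
  byte[7]=0xB4 cont=1 payload=0x34=52: acc |= 52<<0 -> acc=52 shift=7
  byte[8]=0xAE cont=1 payload=0x2E=46: acc |= 46<<7 -> acc=5940 shift=14
  byte[9]=0xA1 cont=1 payload=0x21=33: acc |= 33<<14 -> acc=546612 shift=21
  byte[10]=0x63 cont=0 payload=0x63=99: acc |= 99<<21 -> acc=208164660 shift=28 [end]
Varint 6: bytes[7:11] = B4 AE A1 63 -> value 208164660 (4 byte(s))
  byte[11]=0xEE cont=1 payload=0x6E=110: acc |= 110<<0 -> acc=110 shift=7
  byte[12]=0xBE cont=1 payload=0x3E=62: acc |= 62<<7 -> acc=8046 shift=14
  byte[13]=0x28 cont=0 payload=0x28=40: acc |= 40<<14 -> acc=663406 shift=21 [end]
Varint 7: bytes[11:14] = EE BE 28 -> value 663406 (3 byte(s))

Answer: 3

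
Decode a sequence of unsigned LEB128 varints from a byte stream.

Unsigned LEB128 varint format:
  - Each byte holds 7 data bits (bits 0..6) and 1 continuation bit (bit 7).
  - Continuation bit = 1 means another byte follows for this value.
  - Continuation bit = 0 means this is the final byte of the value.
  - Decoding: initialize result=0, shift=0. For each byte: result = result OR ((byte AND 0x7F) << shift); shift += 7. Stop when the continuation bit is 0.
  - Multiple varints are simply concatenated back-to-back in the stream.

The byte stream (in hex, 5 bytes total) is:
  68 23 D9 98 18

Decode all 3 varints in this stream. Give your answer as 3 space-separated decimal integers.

  byte[0]=0x68 cont=0 payload=0x68=104: acc |= 104<<0 -> acc=104 shift=7 [end]
Varint 1: bytes[0:1] = 68 -> value 104 (1 byte(s))
  byte[1]=0x23 cont=0 payload=0x23=35: acc |= 35<<0 -> acc=35 shift=7 [end]
Varint 2: bytes[1:2] = 23 -> value 35 (1 byte(s))
  byte[2]=0xD9 cont=1 payload=0x59=89: acc |= 89<<0 -> acc=89 shift=7
  byte[3]=0x98 cont=1 payload=0x18=24: acc |= 24<<7 -> acc=3161 shift=14
  byte[4]=0x18 cont=0 payload=0x18=24: acc |= 24<<14 -> acc=396377 shift=21 [end]
Varint 3: bytes[2:5] = D9 98 18 -> value 396377 (3 byte(s))

Answer: 104 35 396377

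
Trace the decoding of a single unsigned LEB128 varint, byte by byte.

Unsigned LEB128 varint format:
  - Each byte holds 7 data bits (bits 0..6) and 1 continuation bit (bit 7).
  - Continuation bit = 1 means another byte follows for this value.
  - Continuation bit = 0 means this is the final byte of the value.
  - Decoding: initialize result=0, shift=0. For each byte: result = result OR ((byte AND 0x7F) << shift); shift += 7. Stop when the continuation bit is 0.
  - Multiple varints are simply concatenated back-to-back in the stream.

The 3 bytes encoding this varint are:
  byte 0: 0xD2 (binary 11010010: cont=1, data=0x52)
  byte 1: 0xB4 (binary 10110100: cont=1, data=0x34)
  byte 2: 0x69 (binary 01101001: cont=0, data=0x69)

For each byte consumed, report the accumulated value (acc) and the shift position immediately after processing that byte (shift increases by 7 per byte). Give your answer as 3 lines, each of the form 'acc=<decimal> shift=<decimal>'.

byte 0=0xD2: payload=0x52=82, contrib = 82<<0 = 82; acc -> 82, shift -> 7
byte 1=0xB4: payload=0x34=52, contrib = 52<<7 = 6656; acc -> 6738, shift -> 14
byte 2=0x69: payload=0x69=105, contrib = 105<<14 = 1720320; acc -> 1727058, shift -> 21

Answer: acc=82 shift=7
acc=6738 shift=14
acc=1727058 shift=21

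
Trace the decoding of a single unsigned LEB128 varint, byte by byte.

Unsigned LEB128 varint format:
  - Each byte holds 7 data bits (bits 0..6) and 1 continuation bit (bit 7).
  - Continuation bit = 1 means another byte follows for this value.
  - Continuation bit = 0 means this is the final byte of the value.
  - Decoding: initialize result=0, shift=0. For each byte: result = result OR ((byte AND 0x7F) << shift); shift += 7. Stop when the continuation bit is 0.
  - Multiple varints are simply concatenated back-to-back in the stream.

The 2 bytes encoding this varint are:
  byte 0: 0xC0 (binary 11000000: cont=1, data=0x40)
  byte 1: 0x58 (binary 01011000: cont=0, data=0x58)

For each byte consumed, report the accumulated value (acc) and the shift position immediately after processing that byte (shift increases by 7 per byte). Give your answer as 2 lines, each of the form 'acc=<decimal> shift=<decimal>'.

byte 0=0xC0: payload=0x40=64, contrib = 64<<0 = 64; acc -> 64, shift -> 7
byte 1=0x58: payload=0x58=88, contrib = 88<<7 = 11264; acc -> 11328, shift -> 14

Answer: acc=64 shift=7
acc=11328 shift=14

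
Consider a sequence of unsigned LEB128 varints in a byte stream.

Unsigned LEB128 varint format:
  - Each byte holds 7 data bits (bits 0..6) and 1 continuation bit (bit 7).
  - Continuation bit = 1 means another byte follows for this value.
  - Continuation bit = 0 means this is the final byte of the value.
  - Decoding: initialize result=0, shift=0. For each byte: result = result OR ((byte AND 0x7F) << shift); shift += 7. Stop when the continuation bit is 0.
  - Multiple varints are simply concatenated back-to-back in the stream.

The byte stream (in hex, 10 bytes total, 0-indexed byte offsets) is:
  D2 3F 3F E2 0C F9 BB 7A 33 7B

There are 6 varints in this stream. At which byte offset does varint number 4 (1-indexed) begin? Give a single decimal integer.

  byte[0]=0xD2 cont=1 payload=0x52=82: acc |= 82<<0 -> acc=82 shift=7
  byte[1]=0x3F cont=0 payload=0x3F=63: acc |= 63<<7 -> acc=8146 shift=14 [end]
Varint 1: bytes[0:2] = D2 3F -> value 8146 (2 byte(s))
  byte[2]=0x3F cont=0 payload=0x3F=63: acc |= 63<<0 -> acc=63 shift=7 [end]
Varint 2: bytes[2:3] = 3F -> value 63 (1 byte(s))
  byte[3]=0xE2 cont=1 payload=0x62=98: acc |= 98<<0 -> acc=98 shift=7
  byte[4]=0x0C cont=0 payload=0x0C=12: acc |= 12<<7 -> acc=1634 shift=14 [end]
Varint 3: bytes[3:5] = E2 0C -> value 1634 (2 byte(s))
  byte[5]=0xF9 cont=1 payload=0x79=121: acc |= 121<<0 -> acc=121 shift=7
  byte[6]=0xBB cont=1 payload=0x3B=59: acc |= 59<<7 -> acc=7673 shift=14
  byte[7]=0x7A cont=0 payload=0x7A=122: acc |= 122<<14 -> acc=2006521 shift=21 [end]
Varint 4: bytes[5:8] = F9 BB 7A -> value 2006521 (3 byte(s))
  byte[8]=0x33 cont=0 payload=0x33=51: acc |= 51<<0 -> acc=51 shift=7 [end]
Varint 5: bytes[8:9] = 33 -> value 51 (1 byte(s))
  byte[9]=0x7B cont=0 payload=0x7B=123: acc |= 123<<0 -> acc=123 shift=7 [end]
Varint 6: bytes[9:10] = 7B -> value 123 (1 byte(s))

Answer: 5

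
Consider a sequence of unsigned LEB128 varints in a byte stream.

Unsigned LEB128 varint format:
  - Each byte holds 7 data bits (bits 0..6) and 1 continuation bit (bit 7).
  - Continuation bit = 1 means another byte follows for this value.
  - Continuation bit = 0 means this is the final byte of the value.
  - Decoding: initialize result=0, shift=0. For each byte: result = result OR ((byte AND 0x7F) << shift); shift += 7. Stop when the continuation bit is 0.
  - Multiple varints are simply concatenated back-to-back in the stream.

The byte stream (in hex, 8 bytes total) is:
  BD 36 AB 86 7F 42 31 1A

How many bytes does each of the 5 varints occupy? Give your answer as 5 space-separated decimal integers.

Answer: 2 3 1 1 1

Derivation:
  byte[0]=0xBD cont=1 payload=0x3D=61: acc |= 61<<0 -> acc=61 shift=7
  byte[1]=0x36 cont=0 payload=0x36=54: acc |= 54<<7 -> acc=6973 shift=14 [end]
Varint 1: bytes[0:2] = BD 36 -> value 6973 (2 byte(s))
  byte[2]=0xAB cont=1 payload=0x2B=43: acc |= 43<<0 -> acc=43 shift=7
  byte[3]=0x86 cont=1 payload=0x06=6: acc |= 6<<7 -> acc=811 shift=14
  byte[4]=0x7F cont=0 payload=0x7F=127: acc |= 127<<14 -> acc=2081579 shift=21 [end]
Varint 2: bytes[2:5] = AB 86 7F -> value 2081579 (3 byte(s))
  byte[5]=0x42 cont=0 payload=0x42=66: acc |= 66<<0 -> acc=66 shift=7 [end]
Varint 3: bytes[5:6] = 42 -> value 66 (1 byte(s))
  byte[6]=0x31 cont=0 payload=0x31=49: acc |= 49<<0 -> acc=49 shift=7 [end]
Varint 4: bytes[6:7] = 31 -> value 49 (1 byte(s))
  byte[7]=0x1A cont=0 payload=0x1A=26: acc |= 26<<0 -> acc=26 shift=7 [end]
Varint 5: bytes[7:8] = 1A -> value 26 (1 byte(s))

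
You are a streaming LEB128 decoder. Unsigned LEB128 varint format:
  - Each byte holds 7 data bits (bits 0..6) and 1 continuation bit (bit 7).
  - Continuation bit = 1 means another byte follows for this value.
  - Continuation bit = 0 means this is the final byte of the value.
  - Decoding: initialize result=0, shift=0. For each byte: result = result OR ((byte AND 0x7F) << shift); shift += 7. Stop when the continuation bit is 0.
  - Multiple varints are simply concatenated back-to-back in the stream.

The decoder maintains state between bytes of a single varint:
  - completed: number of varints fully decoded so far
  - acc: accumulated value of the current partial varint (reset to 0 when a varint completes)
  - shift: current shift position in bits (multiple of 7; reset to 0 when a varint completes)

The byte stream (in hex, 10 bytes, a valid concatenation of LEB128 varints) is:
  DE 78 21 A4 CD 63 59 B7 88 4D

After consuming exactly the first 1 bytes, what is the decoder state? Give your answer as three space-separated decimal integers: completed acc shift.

byte[0]=0xDE cont=1 payload=0x5E: acc |= 94<<0 -> completed=0 acc=94 shift=7

Answer: 0 94 7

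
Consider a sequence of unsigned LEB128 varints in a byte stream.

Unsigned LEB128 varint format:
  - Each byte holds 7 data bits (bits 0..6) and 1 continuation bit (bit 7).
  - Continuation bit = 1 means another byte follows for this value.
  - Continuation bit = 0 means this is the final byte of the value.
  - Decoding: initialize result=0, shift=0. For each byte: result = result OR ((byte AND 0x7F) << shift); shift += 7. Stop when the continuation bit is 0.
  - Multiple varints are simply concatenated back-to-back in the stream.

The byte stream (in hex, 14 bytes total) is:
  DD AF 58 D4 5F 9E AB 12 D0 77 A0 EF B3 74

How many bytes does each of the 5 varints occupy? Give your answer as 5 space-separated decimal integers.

  byte[0]=0xDD cont=1 payload=0x5D=93: acc |= 93<<0 -> acc=93 shift=7
  byte[1]=0xAF cont=1 payload=0x2F=47: acc |= 47<<7 -> acc=6109 shift=14
  byte[2]=0x58 cont=0 payload=0x58=88: acc |= 88<<14 -> acc=1447901 shift=21 [end]
Varint 1: bytes[0:3] = DD AF 58 -> value 1447901 (3 byte(s))
  byte[3]=0xD4 cont=1 payload=0x54=84: acc |= 84<<0 -> acc=84 shift=7
  byte[4]=0x5F cont=0 payload=0x5F=95: acc |= 95<<7 -> acc=12244 shift=14 [end]
Varint 2: bytes[3:5] = D4 5F -> value 12244 (2 byte(s))
  byte[5]=0x9E cont=1 payload=0x1E=30: acc |= 30<<0 -> acc=30 shift=7
  byte[6]=0xAB cont=1 payload=0x2B=43: acc |= 43<<7 -> acc=5534 shift=14
  byte[7]=0x12 cont=0 payload=0x12=18: acc |= 18<<14 -> acc=300446 shift=21 [end]
Varint 3: bytes[5:8] = 9E AB 12 -> value 300446 (3 byte(s))
  byte[8]=0xD0 cont=1 payload=0x50=80: acc |= 80<<0 -> acc=80 shift=7
  byte[9]=0x77 cont=0 payload=0x77=119: acc |= 119<<7 -> acc=15312 shift=14 [end]
Varint 4: bytes[8:10] = D0 77 -> value 15312 (2 byte(s))
  byte[10]=0xA0 cont=1 payload=0x20=32: acc |= 32<<0 -> acc=32 shift=7
  byte[11]=0xEF cont=1 payload=0x6F=111: acc |= 111<<7 -> acc=14240 shift=14
  byte[12]=0xB3 cont=1 payload=0x33=51: acc |= 51<<14 -> acc=849824 shift=21
  byte[13]=0x74 cont=0 payload=0x74=116: acc |= 116<<21 -> acc=244119456 shift=28 [end]
Varint 5: bytes[10:14] = A0 EF B3 74 -> value 244119456 (4 byte(s))

Answer: 3 2 3 2 4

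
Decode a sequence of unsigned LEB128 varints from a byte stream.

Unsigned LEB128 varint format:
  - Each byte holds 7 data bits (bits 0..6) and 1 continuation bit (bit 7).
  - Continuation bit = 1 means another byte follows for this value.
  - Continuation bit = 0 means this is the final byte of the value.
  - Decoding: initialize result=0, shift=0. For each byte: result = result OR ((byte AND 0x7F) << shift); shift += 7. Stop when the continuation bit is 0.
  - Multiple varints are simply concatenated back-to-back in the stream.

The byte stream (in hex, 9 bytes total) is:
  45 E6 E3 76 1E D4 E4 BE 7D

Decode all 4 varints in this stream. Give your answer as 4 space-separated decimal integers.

Answer: 69 1946086 30 263172692

Derivation:
  byte[0]=0x45 cont=0 payload=0x45=69: acc |= 69<<0 -> acc=69 shift=7 [end]
Varint 1: bytes[0:1] = 45 -> value 69 (1 byte(s))
  byte[1]=0xE6 cont=1 payload=0x66=102: acc |= 102<<0 -> acc=102 shift=7
  byte[2]=0xE3 cont=1 payload=0x63=99: acc |= 99<<7 -> acc=12774 shift=14
  byte[3]=0x76 cont=0 payload=0x76=118: acc |= 118<<14 -> acc=1946086 shift=21 [end]
Varint 2: bytes[1:4] = E6 E3 76 -> value 1946086 (3 byte(s))
  byte[4]=0x1E cont=0 payload=0x1E=30: acc |= 30<<0 -> acc=30 shift=7 [end]
Varint 3: bytes[4:5] = 1E -> value 30 (1 byte(s))
  byte[5]=0xD4 cont=1 payload=0x54=84: acc |= 84<<0 -> acc=84 shift=7
  byte[6]=0xE4 cont=1 payload=0x64=100: acc |= 100<<7 -> acc=12884 shift=14
  byte[7]=0xBE cont=1 payload=0x3E=62: acc |= 62<<14 -> acc=1028692 shift=21
  byte[8]=0x7D cont=0 payload=0x7D=125: acc |= 125<<21 -> acc=263172692 shift=28 [end]
Varint 4: bytes[5:9] = D4 E4 BE 7D -> value 263172692 (4 byte(s))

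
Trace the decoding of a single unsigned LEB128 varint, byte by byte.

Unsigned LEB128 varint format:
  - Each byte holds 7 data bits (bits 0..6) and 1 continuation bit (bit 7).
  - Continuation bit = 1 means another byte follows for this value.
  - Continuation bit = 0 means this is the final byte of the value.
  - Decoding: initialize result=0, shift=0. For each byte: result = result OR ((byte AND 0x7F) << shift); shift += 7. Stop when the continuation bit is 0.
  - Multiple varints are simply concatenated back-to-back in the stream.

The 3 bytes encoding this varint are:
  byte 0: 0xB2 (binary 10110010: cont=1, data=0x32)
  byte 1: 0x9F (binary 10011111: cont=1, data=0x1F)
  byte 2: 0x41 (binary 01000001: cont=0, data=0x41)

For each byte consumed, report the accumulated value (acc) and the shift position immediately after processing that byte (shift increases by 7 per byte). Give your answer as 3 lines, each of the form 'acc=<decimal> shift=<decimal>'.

Answer: acc=50 shift=7
acc=4018 shift=14
acc=1068978 shift=21

Derivation:
byte 0=0xB2: payload=0x32=50, contrib = 50<<0 = 50; acc -> 50, shift -> 7
byte 1=0x9F: payload=0x1F=31, contrib = 31<<7 = 3968; acc -> 4018, shift -> 14
byte 2=0x41: payload=0x41=65, contrib = 65<<14 = 1064960; acc -> 1068978, shift -> 21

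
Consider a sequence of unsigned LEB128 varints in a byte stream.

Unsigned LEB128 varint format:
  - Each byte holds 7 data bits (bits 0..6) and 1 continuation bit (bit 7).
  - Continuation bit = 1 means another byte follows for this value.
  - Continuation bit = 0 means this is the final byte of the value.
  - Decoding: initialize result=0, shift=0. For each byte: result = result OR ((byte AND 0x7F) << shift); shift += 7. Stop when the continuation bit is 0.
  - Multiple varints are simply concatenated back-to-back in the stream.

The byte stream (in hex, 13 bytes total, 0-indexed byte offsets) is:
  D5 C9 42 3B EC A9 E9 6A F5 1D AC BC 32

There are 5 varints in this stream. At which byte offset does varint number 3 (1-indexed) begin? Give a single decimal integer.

Answer: 4

Derivation:
  byte[0]=0xD5 cont=1 payload=0x55=85: acc |= 85<<0 -> acc=85 shift=7
  byte[1]=0xC9 cont=1 payload=0x49=73: acc |= 73<<7 -> acc=9429 shift=14
  byte[2]=0x42 cont=0 payload=0x42=66: acc |= 66<<14 -> acc=1090773 shift=21 [end]
Varint 1: bytes[0:3] = D5 C9 42 -> value 1090773 (3 byte(s))
  byte[3]=0x3B cont=0 payload=0x3B=59: acc |= 59<<0 -> acc=59 shift=7 [end]
Varint 2: bytes[3:4] = 3B -> value 59 (1 byte(s))
  byte[4]=0xEC cont=1 payload=0x6C=108: acc |= 108<<0 -> acc=108 shift=7
  byte[5]=0xA9 cont=1 payload=0x29=41: acc |= 41<<7 -> acc=5356 shift=14
  byte[6]=0xE9 cont=1 payload=0x69=105: acc |= 105<<14 -> acc=1725676 shift=21
  byte[7]=0x6A cont=0 payload=0x6A=106: acc |= 106<<21 -> acc=224023788 shift=28 [end]
Varint 3: bytes[4:8] = EC A9 E9 6A -> value 224023788 (4 byte(s))
  byte[8]=0xF5 cont=1 payload=0x75=117: acc |= 117<<0 -> acc=117 shift=7
  byte[9]=0x1D cont=0 payload=0x1D=29: acc |= 29<<7 -> acc=3829 shift=14 [end]
Varint 4: bytes[8:10] = F5 1D -> value 3829 (2 byte(s))
  byte[10]=0xAC cont=1 payload=0x2C=44: acc |= 44<<0 -> acc=44 shift=7
  byte[11]=0xBC cont=1 payload=0x3C=60: acc |= 60<<7 -> acc=7724 shift=14
  byte[12]=0x32 cont=0 payload=0x32=50: acc |= 50<<14 -> acc=826924 shift=21 [end]
Varint 5: bytes[10:13] = AC BC 32 -> value 826924 (3 byte(s))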